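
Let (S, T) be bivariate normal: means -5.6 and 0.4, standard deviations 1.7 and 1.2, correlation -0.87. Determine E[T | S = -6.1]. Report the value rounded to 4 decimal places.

0.7071

For a bivariate normal, E[T | S=x] = μ_T + ρ·(σ_T/σ_S)·(x − μ_S).
E[T | S=-6.1] = 0.4 + (-0.87)·(1.2/1.7)·(-6.1 − (-5.6)) = 0.4 + (-0.61412)·(-0.5) = 0.7071.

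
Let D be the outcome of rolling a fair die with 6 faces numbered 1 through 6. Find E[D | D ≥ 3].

Given D ≥ 3, D is equally likely to be any of {3, 4, 5, 6}.
E[D | D ≥ 3] = (3 + 4 + 5 + 6) / 4 = 9/2.

9/2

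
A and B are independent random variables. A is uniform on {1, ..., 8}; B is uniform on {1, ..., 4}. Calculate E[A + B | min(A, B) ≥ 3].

9

P(min(A, B) ≥ 3) = 3/8.
Summing (A+B)·P(x,y) over outcomes with min(A, B) ≥ 3 gives 27/8.
E[A + B | min(A, B) ≥ 3] = (27/8) / (3/8) = 9.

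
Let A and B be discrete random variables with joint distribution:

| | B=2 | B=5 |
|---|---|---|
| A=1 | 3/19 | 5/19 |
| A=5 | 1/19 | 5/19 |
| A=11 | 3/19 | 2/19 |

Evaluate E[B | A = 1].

P(A = 1) = 8/19.
Σ B·P over the event = 2·(3/19) + 5·(5/19) = 31/19.
E[B | A = 1] = (31/19) / (8/19) = 31/8.

31/8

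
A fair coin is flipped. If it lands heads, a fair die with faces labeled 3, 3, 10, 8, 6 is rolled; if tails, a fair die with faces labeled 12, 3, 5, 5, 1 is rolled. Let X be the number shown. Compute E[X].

28/5

E[X | heads] = (3+3+10+8+6)/5 = 6.
E[X | tails] = (12+3+5+5+1)/5 = 26/5.
By the law of total expectation,
E[X] = (1/2)·(6) + (1/2)·(26/5) = 28/5.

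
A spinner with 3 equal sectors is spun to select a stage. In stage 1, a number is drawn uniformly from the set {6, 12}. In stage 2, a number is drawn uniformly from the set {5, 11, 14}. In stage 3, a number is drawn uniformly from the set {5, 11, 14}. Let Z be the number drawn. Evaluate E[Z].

29/3

E[Z | stage 1] = (6+12)/2 = 9.
E[Z | stage 2] = (5+11+14)/3 = 10.
E[Z | stage 3] = (5+11+14)/3 = 10.
By the law of total expectation,
E[Z] = (1/3)·(9) + (1/3)·(10) + (1/3)·(10) = 29/3.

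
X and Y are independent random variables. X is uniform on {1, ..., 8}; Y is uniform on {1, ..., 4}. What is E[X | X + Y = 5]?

Outcomes with X + Y = 5: (1,4), (2,3), (3,2), (4,1), each with probability 1/32.
E[X | X + Y = 5] = (1 + 2 + 3 + 4) / 4 = 5/2.

5/2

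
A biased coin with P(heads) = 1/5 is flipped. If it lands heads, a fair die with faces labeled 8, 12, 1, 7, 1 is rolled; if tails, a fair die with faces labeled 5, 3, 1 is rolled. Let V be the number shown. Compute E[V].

89/25

E[V | heads] = (8+12+1+7+1)/5 = 29/5.
E[V | tails] = (5+3+1)/3 = 3.
By the law of total expectation,
E[V] = (1/5)·(29/5) + (4/5)·(3) = 89/25.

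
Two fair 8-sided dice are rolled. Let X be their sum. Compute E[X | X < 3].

P(X < 3) = 1/64.
Σ over the event: 2·1/64 = 1/32.
E[X | X < 3] = (1/32) / (1/64) = 2.

2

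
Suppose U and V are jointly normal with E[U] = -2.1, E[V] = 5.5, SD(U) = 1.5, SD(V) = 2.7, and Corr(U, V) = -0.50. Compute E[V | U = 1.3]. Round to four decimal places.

2.4400

The regression of V on U has slope ρ·σ_V/σ_U and passes through (μ_U, μ_V).
E[V | U=1.3] = 5.5 + (-0.50)·(2.7/1.5)·(1.3 − (-2.1)) = 5.5 + (-0.9)·(3.4) = 2.4400.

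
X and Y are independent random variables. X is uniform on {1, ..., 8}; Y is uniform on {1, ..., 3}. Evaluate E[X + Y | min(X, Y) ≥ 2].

P(min(X, Y) ≥ 2) = 7/12.
Summing (X+Y)·P(x,y) over outcomes with min(X, Y) ≥ 2 gives 35/8.
E[X + Y | min(X, Y) ≥ 2] = (35/8) / (7/12) = 15/2.

15/2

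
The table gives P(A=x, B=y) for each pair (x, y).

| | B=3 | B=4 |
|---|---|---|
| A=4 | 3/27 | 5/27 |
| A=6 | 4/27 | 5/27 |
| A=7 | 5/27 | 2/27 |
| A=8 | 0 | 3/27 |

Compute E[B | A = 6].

32/9

P(A = 6) = 1/3.
Σ B·P over the event = 3·(4/27) + 4·(5/27) = 32/27.
E[B | A = 6] = (32/27) / (1/3) = 32/9.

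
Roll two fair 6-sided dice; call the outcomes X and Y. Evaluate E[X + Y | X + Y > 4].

116/15

P(X + Y > 4) = 5/6.
Summing (X+Y)·P(x,y) over outcomes with X + Y > 4 gives 58/9.
E[X + Y | X + Y > 4] = (58/9) / (5/6) = 116/15.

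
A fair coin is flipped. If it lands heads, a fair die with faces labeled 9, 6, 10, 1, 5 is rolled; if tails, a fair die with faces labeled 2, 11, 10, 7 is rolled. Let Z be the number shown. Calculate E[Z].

137/20

E[Z | heads] = (9+6+10+1+5)/5 = 31/5.
E[Z | tails] = (2+11+10+7)/4 = 15/2.
By the law of total expectation,
E[Z] = (1/2)·(31/5) + (1/2)·(15/2) = 137/20.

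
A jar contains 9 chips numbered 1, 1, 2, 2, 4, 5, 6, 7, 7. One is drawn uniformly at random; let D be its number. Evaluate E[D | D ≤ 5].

5/2

P(D ≤ 5) = 2/3.
Σ over the event: 1·2/9 + 2·2/9 + 4·1/9 + 5·1/9 = 5/3.
E[D | D ≤ 5] = (5/3) / (2/3) = 5/2.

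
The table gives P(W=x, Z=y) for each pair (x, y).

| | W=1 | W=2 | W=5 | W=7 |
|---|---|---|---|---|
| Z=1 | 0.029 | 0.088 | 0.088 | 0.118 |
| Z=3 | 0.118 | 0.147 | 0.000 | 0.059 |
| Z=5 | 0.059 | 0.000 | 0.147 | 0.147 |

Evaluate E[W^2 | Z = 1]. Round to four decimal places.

P(Z = 1) = 0.323.
Σ W^2·P over the event = 1·(0.029) + 4·(0.088) + 25·(0.088) + 49·(0.118) = 8.363.
E[W^2 | Z = 1] = (8.363) / (0.323) = 25.8916.

25.8916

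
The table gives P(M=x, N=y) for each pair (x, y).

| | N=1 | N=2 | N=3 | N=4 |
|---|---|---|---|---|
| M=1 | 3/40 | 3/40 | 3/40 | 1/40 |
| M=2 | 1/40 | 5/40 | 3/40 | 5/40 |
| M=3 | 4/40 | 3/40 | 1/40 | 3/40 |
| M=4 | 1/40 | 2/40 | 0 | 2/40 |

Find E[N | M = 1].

11/5

P(M = 1) = 1/4.
Σ N·P over the event = 1·(3/40) + 2·(3/40) + 3·(3/40) + 4·(1/40) = 11/20.
E[N | M = 1] = (11/20) / (1/4) = 11/5.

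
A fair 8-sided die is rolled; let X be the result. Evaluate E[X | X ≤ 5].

3

Given X ≤ 5, X is equally likely to be any of {1, 2, 3, 4, 5}.
E[X | X ≤ 5] = (1 + 2 + 3 + 4 + 5) / 5 = 3.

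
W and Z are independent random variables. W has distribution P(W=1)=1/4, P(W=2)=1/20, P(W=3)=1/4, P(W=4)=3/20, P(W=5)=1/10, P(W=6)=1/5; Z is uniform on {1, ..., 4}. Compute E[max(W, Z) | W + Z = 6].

P(W + Z = 6) = 11/80.
Summing max(W,Z)·P(x,y) over outcomes with W + Z = 6 gives 41/80.
E[max(W, Z) | W + Z = 6] = (41/80) / (11/80) = 41/11.

41/11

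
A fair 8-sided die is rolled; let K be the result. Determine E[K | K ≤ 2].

Given K ≤ 2, K is equally likely to be any of {1, 2}.
E[K | K ≤ 2] = (1 + 2) / 2 = 3/2.

3/2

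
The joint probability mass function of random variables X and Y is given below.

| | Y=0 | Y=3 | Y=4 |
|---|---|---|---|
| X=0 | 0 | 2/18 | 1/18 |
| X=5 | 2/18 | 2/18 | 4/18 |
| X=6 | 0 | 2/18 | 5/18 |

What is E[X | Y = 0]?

P(Y = 0) = 1/9.
Σ X·P over the event = 5·(2/18) = 5/9.
E[X | Y = 0] = (5/9) / (1/9) = 5.

5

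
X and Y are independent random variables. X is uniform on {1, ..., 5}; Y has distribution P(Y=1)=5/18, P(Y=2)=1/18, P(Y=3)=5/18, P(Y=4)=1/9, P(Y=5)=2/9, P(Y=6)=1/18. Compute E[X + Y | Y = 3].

6

P(Y = 3) = 5/18.
Summing (X+Y)·P(x,y) over outcomes with Y = 3 gives 5/3.
E[X + Y | Y = 3] = (5/3) / (5/18) = 6.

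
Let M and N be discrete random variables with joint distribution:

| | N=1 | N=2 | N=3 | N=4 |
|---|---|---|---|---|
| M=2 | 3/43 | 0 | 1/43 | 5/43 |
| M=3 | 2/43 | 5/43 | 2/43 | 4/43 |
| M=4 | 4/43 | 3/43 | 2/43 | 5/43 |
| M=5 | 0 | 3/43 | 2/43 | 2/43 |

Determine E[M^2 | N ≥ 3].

P(N ≥ 3) = 23/43.
Σ M^2·P over the event = 4·(1/43) + 4·(5/43) + 9·(2/43) + 9·(4/43) + 16·(2/43) + 16·(5/43) + 25·(2/43) + 25·(2/43) = 290/43.
E[M^2 | N ≥ 3] = (290/43) / (23/43) = 290/23.

290/23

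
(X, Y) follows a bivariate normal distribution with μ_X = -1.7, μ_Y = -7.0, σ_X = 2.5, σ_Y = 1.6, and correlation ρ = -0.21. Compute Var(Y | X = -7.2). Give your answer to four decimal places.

Var(Y | X=x) = (1 − ρ²)·σ_Y².
Var(Y | X=-7.2) = (1.6)²·(1 − (-0.21)²) = 2.56·0.9559 = 2.4471.

2.4471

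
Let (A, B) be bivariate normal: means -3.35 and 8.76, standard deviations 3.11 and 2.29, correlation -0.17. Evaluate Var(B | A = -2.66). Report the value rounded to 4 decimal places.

For a bivariate normal, Var(B | A=x) = σ_B²(1 − ρ²).
Var(B | A=-2.66) = (2.29)²·(1 − (-0.17)²) = 5.2441·0.9711 = 5.0925.

5.0925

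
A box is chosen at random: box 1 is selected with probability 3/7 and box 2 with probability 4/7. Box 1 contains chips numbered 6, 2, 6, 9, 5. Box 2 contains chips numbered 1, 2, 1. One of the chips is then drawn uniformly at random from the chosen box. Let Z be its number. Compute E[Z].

E[Z | box 1] = (6+2+6+9+5)/5 = 28/5.
E[Z | box 2] = (1+2+1)/3 = 4/3.
E[Z] = (3/7)·(28/5) + (4/7)·(4/3) = 332/105.

332/105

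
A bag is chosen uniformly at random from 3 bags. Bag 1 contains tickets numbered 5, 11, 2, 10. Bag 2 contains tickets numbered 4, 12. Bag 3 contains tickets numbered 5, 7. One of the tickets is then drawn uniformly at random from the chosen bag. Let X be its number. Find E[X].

7

E[X | bag 1] = (5+11+2+10)/4 = 7.
E[X | bag 2] = (4+12)/2 = 8.
E[X | bag 3] = (5+7)/2 = 6.
By the law of total expectation,
E[X] = (1/3)·(7) + (1/3)·(8) + (1/3)·(6) = 7.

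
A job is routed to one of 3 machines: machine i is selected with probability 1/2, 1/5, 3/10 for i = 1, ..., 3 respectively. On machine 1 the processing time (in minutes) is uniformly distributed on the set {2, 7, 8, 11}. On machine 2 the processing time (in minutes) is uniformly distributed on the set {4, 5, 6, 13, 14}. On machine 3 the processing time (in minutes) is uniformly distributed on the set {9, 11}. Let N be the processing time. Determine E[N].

409/50

E[N | machine 1] = (2+7+8+11)/4 = 7.
E[N | machine 2] = (4+5+6+13+14)/5 = 42/5.
E[N | machine 3] = (9+11)/2 = 10.
E[N] = (1/2)·(7) + (1/5)·(42/5) + (3/10)·(10) = 409/50.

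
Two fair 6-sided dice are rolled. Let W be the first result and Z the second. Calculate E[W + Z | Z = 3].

P(Z = 3) = 1/6.
Summing (W+Z)·P(x,y) over outcomes with Z = 3 gives 13/12.
E[W + Z | Z = 3] = (13/12) / (1/6) = 13/2.

13/2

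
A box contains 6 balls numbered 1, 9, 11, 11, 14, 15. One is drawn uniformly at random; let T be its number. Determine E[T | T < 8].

1

P(T < 8) = 1/6.
Σ over the event: 1·1/6 = 1/6.
E[T | T < 8] = (1/6) / (1/6) = 1.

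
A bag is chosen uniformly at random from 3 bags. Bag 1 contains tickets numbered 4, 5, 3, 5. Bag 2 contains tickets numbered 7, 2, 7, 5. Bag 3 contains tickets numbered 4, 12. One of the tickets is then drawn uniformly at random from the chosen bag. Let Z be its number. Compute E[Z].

E[Z | bag 1] = (4+5+3+5)/4 = 17/4.
E[Z | bag 2] = (7+2+7+5)/4 = 21/4.
E[Z | bag 3] = (4+12)/2 = 8.
By the law of total expectation,
E[Z] = (1/3)·(17/4) + (1/3)·(21/4) + (1/3)·(8) = 35/6.

35/6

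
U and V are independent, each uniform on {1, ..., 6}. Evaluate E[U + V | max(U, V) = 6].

P(max(U, V) = 6) = 11/36.
Summing (U+V)·P(x,y) over outcomes with max(U, V) = 6 gives 17/6.
E[U + V | max(U, V) = 6] = (17/6) / (11/36) = 102/11.

102/11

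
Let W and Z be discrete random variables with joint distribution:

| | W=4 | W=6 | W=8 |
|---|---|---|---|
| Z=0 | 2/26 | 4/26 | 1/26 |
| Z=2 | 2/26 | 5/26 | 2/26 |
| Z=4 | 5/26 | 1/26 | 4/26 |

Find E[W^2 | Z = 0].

240/7

P(Z = 0) = 7/26.
Σ W^2·P over the event = 16·(2/26) + 36·(4/26) + 64·(1/26) = 120/13.
E[W^2 | Z = 0] = (120/13) / (7/26) = 240/7.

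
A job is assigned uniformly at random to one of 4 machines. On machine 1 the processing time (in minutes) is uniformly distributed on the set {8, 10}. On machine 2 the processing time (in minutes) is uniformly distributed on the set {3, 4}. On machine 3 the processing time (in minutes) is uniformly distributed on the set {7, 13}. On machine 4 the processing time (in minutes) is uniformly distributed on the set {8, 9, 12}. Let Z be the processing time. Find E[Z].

E[Z | machine 1] = (8+10)/2 = 9.
E[Z | machine 2] = (3+4)/2 = 7/2.
E[Z | machine 3] = (7+13)/2 = 10.
E[Z | machine 4] = (8+9+12)/3 = 29/3.
E[Z] = (1/4)·(9) + (1/4)·(7/2) + (1/4)·(10) + (1/4)·(29/3) = 193/24.

193/24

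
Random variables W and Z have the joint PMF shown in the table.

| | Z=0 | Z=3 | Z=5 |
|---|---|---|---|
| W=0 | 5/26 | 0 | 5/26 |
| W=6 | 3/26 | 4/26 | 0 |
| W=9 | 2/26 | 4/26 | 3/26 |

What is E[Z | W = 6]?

12/7

P(W = 6) = 7/26.
Summing Z·P(W=x,Z=y) over the conditioning event gives 6/13.
E[Z | W = 6] = (6/13) / (7/26) = 12/7.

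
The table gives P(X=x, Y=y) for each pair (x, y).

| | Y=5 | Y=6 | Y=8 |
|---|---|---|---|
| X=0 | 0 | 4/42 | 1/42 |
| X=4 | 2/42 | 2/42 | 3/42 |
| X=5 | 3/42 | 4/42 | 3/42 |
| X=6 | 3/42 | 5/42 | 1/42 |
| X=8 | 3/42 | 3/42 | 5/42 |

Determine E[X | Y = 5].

65/11

P(Y = 5) = 11/42.
Σ X·P over the event = 4·(2/42) + 5·(3/42) + 6·(3/42) + 8·(3/42) = 65/42.
E[X | Y = 5] = (65/42) / (11/42) = 65/11.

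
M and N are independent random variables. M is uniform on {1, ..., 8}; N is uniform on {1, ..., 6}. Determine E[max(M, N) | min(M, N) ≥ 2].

P(min(M, N) ≥ 2) = 35/48.
Summing max(M,N)·P(x,y) over outcomes with min(M, N) ≥ 2 gives 65/16.
E[max(M, N) | min(M, N) ≥ 2] = (65/16) / (35/48) = 39/7.

39/7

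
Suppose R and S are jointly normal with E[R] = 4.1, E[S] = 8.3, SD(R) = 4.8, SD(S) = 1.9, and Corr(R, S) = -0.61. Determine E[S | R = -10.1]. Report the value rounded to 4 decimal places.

For a bivariate normal, E[S | R=x] = μ_S + ρ·(σ_S/σ_R)·(x − μ_R).
E[S | R=-10.1] = 8.3 + (-0.61)·(1.9/4.8)·(-10.1 − (4.1)) = 8.3 + (-0.24146)·(-14.2) = 11.7287.

11.7287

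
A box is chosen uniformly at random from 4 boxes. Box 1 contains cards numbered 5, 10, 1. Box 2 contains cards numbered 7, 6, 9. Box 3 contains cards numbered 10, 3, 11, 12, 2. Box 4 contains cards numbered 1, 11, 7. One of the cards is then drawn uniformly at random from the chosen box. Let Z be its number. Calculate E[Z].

133/20

E[Z | box 1] = (5+10+1)/3 = 16/3.
E[Z | box 2] = (7+6+9)/3 = 22/3.
E[Z | box 3] = (10+3+11+12+2)/5 = 38/5.
E[Z | box 4] = (1+11+7)/3 = 19/3.
E[Z] = (1/4)·(16/3) + (1/4)·(22/3) + (1/4)·(38/5) + (1/4)·(19/3) = 133/20.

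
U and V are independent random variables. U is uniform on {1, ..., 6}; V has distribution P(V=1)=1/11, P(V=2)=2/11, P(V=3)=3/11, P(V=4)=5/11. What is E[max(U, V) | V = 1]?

P(V = 1) = 1/11.
Summing max(U,V)·P(x,y) over outcomes with V = 1 gives 7/22.
E[max(U, V) | V = 1] = (7/22) / (1/11) = 7/2.

7/2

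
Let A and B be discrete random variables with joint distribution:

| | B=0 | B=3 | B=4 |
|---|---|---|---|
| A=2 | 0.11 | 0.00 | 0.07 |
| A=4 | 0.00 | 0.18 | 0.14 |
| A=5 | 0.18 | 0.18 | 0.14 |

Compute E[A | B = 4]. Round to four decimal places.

P(B = 4) = 0.35.
Σ A·P over the event = 2·(0.07) + 4·(0.14) + 5·(0.14) = 1.40.
E[A | B = 4] = (1.40) / (0.35) = 4.0000.

4.0000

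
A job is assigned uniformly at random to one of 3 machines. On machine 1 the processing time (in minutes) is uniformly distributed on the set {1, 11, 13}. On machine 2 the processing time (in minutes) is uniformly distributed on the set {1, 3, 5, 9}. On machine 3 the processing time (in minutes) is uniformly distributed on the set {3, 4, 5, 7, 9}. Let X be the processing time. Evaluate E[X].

553/90

E[X | machine 1] = (1+11+13)/3 = 25/3.
E[X | machine 2] = (1+3+5+9)/4 = 9/2.
E[X | machine 3] = (3+4+5+7+9)/5 = 28/5.
E[X] = (1/3)·(25/3) + (1/3)·(9/2) + (1/3)·(28/5) = 553/90.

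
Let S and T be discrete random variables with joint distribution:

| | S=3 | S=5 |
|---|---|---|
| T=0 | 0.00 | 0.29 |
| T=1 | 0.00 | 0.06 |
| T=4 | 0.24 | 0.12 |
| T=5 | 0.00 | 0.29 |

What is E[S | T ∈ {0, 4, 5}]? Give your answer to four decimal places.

P(T ∈ {0, 4, 5}) = 0.94.
Σ S·P over the event = 3·(0.24) + 5·(0.29) + 5·(0.12) + 5·(0.29) = 4.22.
E[S | T ∈ {0, 4, 5}] = (4.22) / (0.94) = 4.4894.

4.4894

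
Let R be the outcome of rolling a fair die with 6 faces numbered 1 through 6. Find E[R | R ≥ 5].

Given R ≥ 5, R is equally likely to be any of {5, 6}.
E[R | R ≥ 5] = (5 + 6) / 2 = 11/2.

11/2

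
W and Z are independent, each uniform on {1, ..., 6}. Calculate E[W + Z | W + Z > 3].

P(W + Z > 3) = 11/12.
Summing (W+Z)·P(x,y) over outcomes with W + Z > 3 gives 61/9.
E[W + Z | W + Z > 3] = (61/9) / (11/12) = 244/33.

244/33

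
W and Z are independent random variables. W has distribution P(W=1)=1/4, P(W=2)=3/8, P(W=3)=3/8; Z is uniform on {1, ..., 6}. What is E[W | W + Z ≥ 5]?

P(W + Z ≥ 5) = 11/16.
Summing W·P(x,y) over outcomes with W + Z ≥ 5 gives 25/16.
E[W | W + Z ≥ 5] = (25/16) / (11/16) = 25/11.

25/11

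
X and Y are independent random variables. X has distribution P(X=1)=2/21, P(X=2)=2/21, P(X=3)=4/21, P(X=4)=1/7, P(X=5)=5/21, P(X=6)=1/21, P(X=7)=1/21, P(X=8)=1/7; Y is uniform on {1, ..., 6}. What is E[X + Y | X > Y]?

33/4

P(X > Y) = 34/63.
Summing (X+Y)·P(x,y) over outcomes with X > Y gives 187/42.
E[X + Y | X > Y] = (187/42) / (34/63) = 33/4.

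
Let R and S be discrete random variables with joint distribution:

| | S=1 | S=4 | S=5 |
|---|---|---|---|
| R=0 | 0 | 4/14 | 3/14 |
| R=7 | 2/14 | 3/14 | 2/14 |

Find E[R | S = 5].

P(S = 5) = 5/14.
Σ R·P over the event = 0·(3/14) + 7·(2/14) = 1.
E[R | S = 5] = (1) / (5/14) = 14/5.

14/5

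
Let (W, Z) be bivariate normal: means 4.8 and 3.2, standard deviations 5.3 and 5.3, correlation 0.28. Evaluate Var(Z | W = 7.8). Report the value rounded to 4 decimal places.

The conditional variance in a bivariate normal is σ_Z²(1 − ρ²), independent of x.
Var(Z | W=7.8) = (5.3)²·(1 − (0.28)²) = 28.09·0.9216 = 25.8877.

25.8877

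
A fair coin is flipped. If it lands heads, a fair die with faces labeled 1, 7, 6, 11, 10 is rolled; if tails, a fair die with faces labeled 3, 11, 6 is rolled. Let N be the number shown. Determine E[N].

41/6

E[N | heads] = (1+7+6+11+10)/5 = 7.
E[N | tails] = (3+11+6)/3 = 20/3.
By the law of total expectation,
E[N] = (1/2)·(7) + (1/2)·(20/3) = 41/6.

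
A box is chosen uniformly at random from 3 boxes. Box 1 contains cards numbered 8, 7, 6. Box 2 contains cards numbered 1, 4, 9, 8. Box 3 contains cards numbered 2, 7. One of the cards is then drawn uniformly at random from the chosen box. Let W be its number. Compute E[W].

E[W | box 1] = (8+7+6)/3 = 7.
E[W | box 2] = (1+4+9+8)/4 = 11/2.
E[W | box 3] = (2+7)/2 = 9/2.
E[W] = (1/3)·(7) + (1/3)·(11/2) + (1/3)·(9/2) = 17/3.

17/3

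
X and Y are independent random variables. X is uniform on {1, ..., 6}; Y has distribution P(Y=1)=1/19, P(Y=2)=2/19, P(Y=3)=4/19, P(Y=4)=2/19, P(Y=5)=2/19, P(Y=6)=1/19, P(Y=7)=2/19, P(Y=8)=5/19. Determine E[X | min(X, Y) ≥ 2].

P(min(X, Y) ≥ 2) = 15/19.
Summing X·P(x,y) over outcomes with min(X, Y) ≥ 2 gives 60/19.
E[X | min(X, Y) ≥ 2] = (60/19) / (15/19) = 4.

4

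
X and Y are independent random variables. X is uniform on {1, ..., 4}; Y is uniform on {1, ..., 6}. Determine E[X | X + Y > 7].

Outcomes with X + Y > 7: (2,6), (3,5), (3,6), (4,4), (4,5), (4,6), each with probability 1/24.
E[X | X + Y > 7] = (2 + 3 + 3 + 4 + 4 + 4) / 6 = 10/3.

10/3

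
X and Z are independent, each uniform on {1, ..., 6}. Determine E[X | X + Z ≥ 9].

5

Outcomes with X + Z ≥ 9: (3,6), (4,5), (4,6), (5,4), (5,5), (5,6), (6,3), (6,4), (6,5), (6,6), each with probability 1/36.
E[X | X + Z ≥ 9] = (3 + 4 + 4 + 5 + 5 + 5 + 6 + 6 + 6 + 6) / 10 = 5.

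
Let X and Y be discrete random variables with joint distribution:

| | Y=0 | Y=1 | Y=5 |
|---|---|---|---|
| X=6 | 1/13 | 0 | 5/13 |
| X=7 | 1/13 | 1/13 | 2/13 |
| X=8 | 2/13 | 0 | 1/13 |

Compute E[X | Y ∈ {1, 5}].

59/9

P(Y ∈ {1, 5}) = 9/13.
Σ X·P over the event = 6·(5/13) + 7·(1/13) + 7·(2/13) + 8·(1/13) = 59/13.
E[X | Y ∈ {1, 5}] = (59/13) / (9/13) = 59/9.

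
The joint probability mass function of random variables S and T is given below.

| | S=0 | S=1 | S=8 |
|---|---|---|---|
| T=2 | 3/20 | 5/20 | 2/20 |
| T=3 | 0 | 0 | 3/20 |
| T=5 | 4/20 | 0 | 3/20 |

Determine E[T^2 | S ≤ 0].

16

P(S ≤ 0) = 7/20.
Σ T^2·P over the event = 4·(3/20) + 25·(4/20) = 28/5.
E[T^2 | S ≤ 0] = (28/5) / (7/20) = 16.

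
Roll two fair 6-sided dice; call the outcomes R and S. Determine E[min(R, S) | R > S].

P(R > S) = 5/12.
Summing min(R,S)·P(x,y) over outcomes with R > S gives 35/36.
E[min(R, S) | R > S] = (35/36) / (5/12) = 7/3.

7/3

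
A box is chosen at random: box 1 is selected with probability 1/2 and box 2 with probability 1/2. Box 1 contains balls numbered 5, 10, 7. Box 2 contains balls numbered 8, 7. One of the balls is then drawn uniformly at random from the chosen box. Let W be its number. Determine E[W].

E[W | box 1] = (5+10+7)/3 = 22/3.
E[W | box 2] = (8+7)/2 = 15/2.
By the law of total expectation,
E[W] = (1/2)·(22/3) + (1/2)·(15/2) = 89/12.

89/12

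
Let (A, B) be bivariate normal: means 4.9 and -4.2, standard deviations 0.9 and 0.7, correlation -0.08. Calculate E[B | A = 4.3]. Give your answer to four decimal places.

The regression of B on A has slope ρ·σ_B/σ_A and passes through (μ_A, μ_B).
E[B | A=4.3] = -4.2 + (-0.08)·(0.7/0.9)·(4.3 − (4.9)) = -4.2 + (-0.062222)·(-0.6) = -4.1627.

-4.1627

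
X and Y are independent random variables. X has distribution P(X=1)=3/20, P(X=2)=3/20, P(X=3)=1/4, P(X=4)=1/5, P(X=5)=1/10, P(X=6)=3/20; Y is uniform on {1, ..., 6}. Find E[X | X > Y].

107/24

P(X > Y) = 2/5.
Summing X·P(x,y) over outcomes with X > Y gives 107/60.
E[X | X > Y] = (107/60) / (2/5) = 107/24.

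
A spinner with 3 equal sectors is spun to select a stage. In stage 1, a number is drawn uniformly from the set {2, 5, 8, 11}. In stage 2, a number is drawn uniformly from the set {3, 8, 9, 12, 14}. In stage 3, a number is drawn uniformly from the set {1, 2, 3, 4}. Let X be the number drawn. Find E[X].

91/15

E[X | stage 1] = (2+5+8+11)/4 = 13/2.
E[X | stage 2] = (3+8+9+12+14)/5 = 46/5.
E[X | stage 3] = (1+2+3+4)/4 = 5/2.
E[X] = (1/3)·(13/2) + (1/3)·(46/5) + (1/3)·(5/2) = 91/15.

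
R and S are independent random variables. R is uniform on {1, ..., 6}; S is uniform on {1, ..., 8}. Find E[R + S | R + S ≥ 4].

P(R + S ≥ 4) = 15/16.
Summing (R+S)·P(x,y) over outcomes with R + S ≥ 4 gives 47/6.
E[R + S | R + S ≥ 4] = (47/6) / (15/16) = 376/45.

376/45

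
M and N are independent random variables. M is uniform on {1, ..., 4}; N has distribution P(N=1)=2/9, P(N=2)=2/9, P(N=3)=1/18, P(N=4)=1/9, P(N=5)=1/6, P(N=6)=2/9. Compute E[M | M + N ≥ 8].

P(M + N ≥ 8) = 5/18.
Summing M·P(x,y) over outcomes with M + N ≥ 8 gives 65/72.
E[M | M + N ≥ 8] = (65/72) / (5/18) = 13/4.

13/4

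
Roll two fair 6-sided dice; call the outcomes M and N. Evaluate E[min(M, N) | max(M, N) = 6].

P(max(M, N) = 6) = 11/36.
Summing min(M,N)·P(x,y) over outcomes with max(M, N) = 6 gives 1.
E[min(M, N) | max(M, N) = 6] = (1) / (11/36) = 36/11.

36/11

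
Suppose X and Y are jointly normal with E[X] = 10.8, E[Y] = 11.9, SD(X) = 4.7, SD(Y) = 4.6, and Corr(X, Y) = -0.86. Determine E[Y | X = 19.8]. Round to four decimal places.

The regression of Y on X has slope ρ·σ_Y/σ_X and passes through (μ_X, μ_Y).
E[Y | X=19.8] = 11.9 + (-0.86)·(4.6/4.7)·(19.8 − (10.8)) = 11.9 + (-0.8417)·(9) = 4.3247.

4.3247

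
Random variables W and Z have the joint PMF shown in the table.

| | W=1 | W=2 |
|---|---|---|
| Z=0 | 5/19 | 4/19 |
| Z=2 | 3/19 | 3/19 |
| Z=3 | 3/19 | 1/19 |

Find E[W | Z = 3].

P(Z = 3) = 4/19.
Σ W·P over the event = 1·(3/19) + 2·(1/19) = 5/19.
E[W | Z = 3] = (5/19) / (4/19) = 5/4.

5/4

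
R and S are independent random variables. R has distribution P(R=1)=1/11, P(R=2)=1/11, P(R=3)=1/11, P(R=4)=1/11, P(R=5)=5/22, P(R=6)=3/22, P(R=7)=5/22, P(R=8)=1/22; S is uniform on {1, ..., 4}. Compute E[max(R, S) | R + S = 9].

43/7

P(R + S = 9) = 7/44.
Summing max(R,S)·P(x,y) over outcomes with R + S = 9 gives 43/44.
E[max(R, S) | R + S = 9] = (43/44) / (7/44) = 43/7.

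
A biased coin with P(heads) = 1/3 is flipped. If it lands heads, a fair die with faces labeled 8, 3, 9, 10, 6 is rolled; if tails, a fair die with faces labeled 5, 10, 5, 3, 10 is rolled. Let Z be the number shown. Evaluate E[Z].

34/5

E[Z | heads] = (8+3+9+10+6)/5 = 36/5.
E[Z | tails] = (5+10+5+3+10)/5 = 33/5.
E[Z] = (1/3)·(36/5) + (2/3)·(33/5) = 34/5.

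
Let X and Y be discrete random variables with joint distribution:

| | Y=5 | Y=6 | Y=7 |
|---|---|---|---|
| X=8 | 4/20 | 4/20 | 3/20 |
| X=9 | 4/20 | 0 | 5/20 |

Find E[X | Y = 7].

P(Y = 7) = 2/5.
Σ X·P over the event = 8·(3/20) + 9·(5/20) = 69/20.
E[X | Y = 7] = (69/20) / (2/5) = 69/8.

69/8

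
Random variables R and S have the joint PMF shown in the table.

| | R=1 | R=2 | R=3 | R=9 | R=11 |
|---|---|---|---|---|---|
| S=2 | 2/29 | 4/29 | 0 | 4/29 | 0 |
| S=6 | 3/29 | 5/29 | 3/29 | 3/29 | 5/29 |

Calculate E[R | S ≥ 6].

104/19

P(S ≥ 6) = 19/29.
Summing R·P(R=x,S=y) over the conditioning event gives 104/29.
E[R | S ≥ 6] = (104/29) / (19/29) = 104/19.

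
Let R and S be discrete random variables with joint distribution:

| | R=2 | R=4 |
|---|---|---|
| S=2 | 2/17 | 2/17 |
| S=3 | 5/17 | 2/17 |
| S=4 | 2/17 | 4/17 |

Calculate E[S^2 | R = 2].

P(R = 2) = 9/17.
Σ S^2·P over the event = 4·(2/17) + 9·(5/17) + 16·(2/17) = 5.
E[S^2 | R = 2] = (5) / (9/17) = 85/9.

85/9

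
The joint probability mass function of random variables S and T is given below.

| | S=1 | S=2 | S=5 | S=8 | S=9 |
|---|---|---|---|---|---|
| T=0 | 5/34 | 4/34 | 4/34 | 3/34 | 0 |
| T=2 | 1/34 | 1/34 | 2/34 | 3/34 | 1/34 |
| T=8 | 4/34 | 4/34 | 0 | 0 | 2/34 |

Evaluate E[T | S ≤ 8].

78/31

P(S ≤ 8) = 31/34.
Summing T·P(S=x,T=y) over the conditioning event gives 39/17.
E[T | S ≤ 8] = (39/17) / (31/34) = 78/31.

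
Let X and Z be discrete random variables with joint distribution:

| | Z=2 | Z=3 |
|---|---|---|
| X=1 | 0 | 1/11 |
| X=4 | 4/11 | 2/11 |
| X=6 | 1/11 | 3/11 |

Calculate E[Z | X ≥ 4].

P(X ≥ 4) = 10/11.
Σ Z·P over the event = 2·(4/11) + 3·(2/11) + 2·(1/11) + 3·(3/11) = 25/11.
E[Z | X ≥ 4] = (25/11) / (10/11) = 5/2.

5/2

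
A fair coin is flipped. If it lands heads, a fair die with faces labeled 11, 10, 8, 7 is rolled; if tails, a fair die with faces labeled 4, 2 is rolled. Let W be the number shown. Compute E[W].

6

E[W | heads] = (11+10+8+7)/4 = 9.
E[W | tails] = (4+2)/2 = 3.
E[W] = (1/2)·(9) + (1/2)·(3) = 6.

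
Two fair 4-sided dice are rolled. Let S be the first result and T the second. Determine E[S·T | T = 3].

Outcomes with T = 3: (1,3), (2,3), (3,3), (4,3), each with probability 1/16.
E[S·T | T = 3] = (3 + 6 + 9 + 12) / 4 = 15/2.

15/2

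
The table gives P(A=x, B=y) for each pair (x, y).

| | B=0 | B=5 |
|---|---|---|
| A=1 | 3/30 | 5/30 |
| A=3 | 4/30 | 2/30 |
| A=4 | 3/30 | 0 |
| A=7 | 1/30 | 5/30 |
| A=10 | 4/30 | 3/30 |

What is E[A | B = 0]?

P(B = 0) = 1/2.
Σ A·P over the event = 1·(3/30) + 3·(4/30) + 4·(3/30) + 7·(1/30) + 10·(4/30) = 37/15.
E[A | B = 0] = (37/15) / (1/2) = 74/15.

74/15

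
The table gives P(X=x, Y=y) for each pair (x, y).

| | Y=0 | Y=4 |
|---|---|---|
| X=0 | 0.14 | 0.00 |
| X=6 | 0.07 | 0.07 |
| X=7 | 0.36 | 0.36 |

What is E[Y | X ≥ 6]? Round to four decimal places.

2.0000

P(X ≥ 6) = 0.86.
Σ Y·P over the event = 0·(0.07) + 4·(0.07) + 0·(0.36) + 4·(0.36) = 1.72.
E[Y | X ≥ 6] = (1.72) / (0.86) = 2.0000.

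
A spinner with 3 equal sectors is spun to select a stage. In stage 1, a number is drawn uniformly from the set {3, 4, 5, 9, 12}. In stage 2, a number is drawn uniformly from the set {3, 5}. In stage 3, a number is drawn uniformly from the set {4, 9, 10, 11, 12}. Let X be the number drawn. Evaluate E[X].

33/5

E[X | stage 1] = (3+4+5+9+12)/5 = 33/5.
E[X | stage 2] = (3+5)/2 = 4.
E[X | stage 3] = (4+9+10+11+12)/5 = 46/5.
By the law of total expectation,
E[X] = (1/3)·(33/5) + (1/3)·(4) + (1/3)·(46/5) = 33/5.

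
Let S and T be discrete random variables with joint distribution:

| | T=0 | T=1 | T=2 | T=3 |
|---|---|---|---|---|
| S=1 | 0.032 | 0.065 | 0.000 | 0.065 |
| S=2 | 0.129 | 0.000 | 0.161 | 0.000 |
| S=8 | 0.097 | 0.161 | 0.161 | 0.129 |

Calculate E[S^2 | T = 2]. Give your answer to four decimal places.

34.0000

P(T = 2) = 0.322.
Σ S^2·P over the event = 4·(0.161) + 64·(0.161) = 10.948.
E[S^2 | T = 2] = (10.948) / (0.322) = 34.0000.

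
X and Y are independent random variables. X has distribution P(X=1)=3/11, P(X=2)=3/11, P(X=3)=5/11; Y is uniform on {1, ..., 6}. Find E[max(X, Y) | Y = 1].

24/11

P(Y = 1) = 1/6.
Summing max(X,Y)·P(x,y) over outcomes with Y = 1 gives 4/11.
E[max(X, Y) | Y = 1] = (4/11) / (1/6) = 24/11.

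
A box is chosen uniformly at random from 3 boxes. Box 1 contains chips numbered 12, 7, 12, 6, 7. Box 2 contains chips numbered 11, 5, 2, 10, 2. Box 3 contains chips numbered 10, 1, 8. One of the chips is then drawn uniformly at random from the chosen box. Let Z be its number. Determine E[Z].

E[Z | box 1] = (12+7+12+6+7)/5 = 44/5.
E[Z | box 2] = (11+5+2+10+2)/5 = 6.
E[Z | box 3] = (10+1+8)/3 = 19/3.
E[Z] = (1/3)·(44/5) + (1/3)·(6) + (1/3)·(19/3) = 317/45.

317/45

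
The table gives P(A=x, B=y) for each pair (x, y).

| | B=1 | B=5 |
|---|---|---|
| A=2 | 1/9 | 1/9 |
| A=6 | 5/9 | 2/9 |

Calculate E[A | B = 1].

16/3

P(B = 1) = 2/3.
Σ A·P over the event = 2·(1/9) + 6·(5/9) = 32/9.
E[A | B = 1] = (32/9) / (2/3) = 16/3.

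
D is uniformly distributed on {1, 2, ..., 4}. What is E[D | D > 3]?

4

Given D > 3, D is equally likely to be any of {4}.
E[D | D > 3] = (4) / 1 = 4.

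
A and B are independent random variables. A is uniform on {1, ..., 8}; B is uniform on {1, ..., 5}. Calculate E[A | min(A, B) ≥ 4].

6

P(min(A, B) ≥ 4) = 1/4.
Summing A·P(x,y) over outcomes with min(A, B) ≥ 4 gives 3/2.
E[A | min(A, B) ≥ 4] = (3/2) / (1/4) = 6.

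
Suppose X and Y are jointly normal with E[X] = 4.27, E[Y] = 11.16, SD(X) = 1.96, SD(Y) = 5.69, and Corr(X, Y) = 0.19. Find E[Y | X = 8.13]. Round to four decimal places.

E[Y | X=x] = μ_Y + ρ(σ_Y/σ_X)(x − μ_X) for jointly normal variables.
E[Y | X=8.13] = 11.16 + (0.19)·(5.69/1.96)·(8.13 − (4.27)) = 11.16 + (0.55158)·(3.86) = 13.2891.

13.2891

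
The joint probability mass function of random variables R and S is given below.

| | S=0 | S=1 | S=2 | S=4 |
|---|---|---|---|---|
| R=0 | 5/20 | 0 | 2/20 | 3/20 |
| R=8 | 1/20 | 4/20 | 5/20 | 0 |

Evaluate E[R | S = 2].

40/7

P(S = 2) = 7/20.
Σ R·P over the event = 0·(2/20) + 8·(5/20) = 2.
E[R | S = 2] = (2) / (7/20) = 40/7.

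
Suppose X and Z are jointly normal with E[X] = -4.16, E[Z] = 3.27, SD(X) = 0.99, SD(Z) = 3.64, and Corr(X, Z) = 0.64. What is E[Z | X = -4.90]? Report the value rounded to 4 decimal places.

1.5287

E[Z | X=x] = μ_Z + ρ(σ_Z/σ_X)(x − μ_X) for jointly normal variables.
E[Z | X=-4.90] = 3.27 + (0.64)·(3.64/0.99)·(-4.90 − (-4.16)) = 3.27 + (2.3531)·(-0.74) = 1.5287.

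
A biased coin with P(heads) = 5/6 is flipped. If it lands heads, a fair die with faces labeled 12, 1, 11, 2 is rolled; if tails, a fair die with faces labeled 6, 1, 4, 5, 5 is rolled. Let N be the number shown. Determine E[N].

367/60

E[N | heads] = (12+1+11+2)/4 = 13/2.
E[N | tails] = (6+1+4+5+5)/5 = 21/5.
E[N] = (5/6)·(13/2) + (1/6)·(21/5) = 367/60.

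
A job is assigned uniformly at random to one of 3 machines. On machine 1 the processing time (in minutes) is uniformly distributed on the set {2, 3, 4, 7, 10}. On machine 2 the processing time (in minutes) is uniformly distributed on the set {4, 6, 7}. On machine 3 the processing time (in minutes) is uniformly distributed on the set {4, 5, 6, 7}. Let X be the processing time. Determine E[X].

E[X | machine 1] = (2+3+4+7+10)/5 = 26/5.
E[X | machine 2] = (4+6+7)/3 = 17/3.
E[X | machine 3] = (4+5+6+7)/4 = 11/2.
By the law of total expectation,
E[X] = (1/3)·(26/5) + (1/3)·(17/3) + (1/3)·(11/2) = 491/90.

491/90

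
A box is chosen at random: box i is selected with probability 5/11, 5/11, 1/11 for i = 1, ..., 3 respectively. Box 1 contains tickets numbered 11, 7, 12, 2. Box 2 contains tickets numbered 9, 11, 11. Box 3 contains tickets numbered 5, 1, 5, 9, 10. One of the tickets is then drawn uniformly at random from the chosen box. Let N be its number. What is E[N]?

293/33

E[N | box 1] = (11+7+12+2)/4 = 8.
E[N | box 2] = (9+11+11)/3 = 31/3.
E[N | box 3] = (5+1+5+9+10)/5 = 6.
E[N] = (5/11)·(8) + (5/11)·(31/3) + (1/11)·(6) = 293/33.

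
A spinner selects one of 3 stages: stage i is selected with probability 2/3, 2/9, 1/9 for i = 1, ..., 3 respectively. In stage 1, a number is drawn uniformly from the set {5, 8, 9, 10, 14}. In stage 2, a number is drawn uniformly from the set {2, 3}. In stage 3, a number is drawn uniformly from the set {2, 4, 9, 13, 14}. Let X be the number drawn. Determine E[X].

343/45

E[X | stage 1] = (5+8+9+10+14)/5 = 46/5.
E[X | stage 2] = (2+3)/2 = 5/2.
E[X | stage 3] = (2+4+9+13+14)/5 = 42/5.
E[X] = (2/3)·(46/5) + (2/9)·(5/2) + (1/9)·(42/5) = 343/45.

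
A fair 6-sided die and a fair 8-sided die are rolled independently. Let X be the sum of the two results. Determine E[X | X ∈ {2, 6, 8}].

20/3

P(X ∈ {2, 6, 8}) = 1/4.
Σ over the event: 2·1/48 + 6·5/48 + 8·1/8 = 5/3.
E[X | X ∈ {2, 6, 8}] = (5/3) / (1/4) = 20/3.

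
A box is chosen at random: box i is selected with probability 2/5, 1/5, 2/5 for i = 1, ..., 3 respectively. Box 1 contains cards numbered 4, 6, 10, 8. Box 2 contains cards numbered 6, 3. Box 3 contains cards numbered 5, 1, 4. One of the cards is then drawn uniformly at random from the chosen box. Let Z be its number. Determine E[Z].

E[Z | box 1] = (4+6+10+8)/4 = 7.
E[Z | box 2] = (6+3)/2 = 9/2.
E[Z | box 3] = (5+1+4)/3 = 10/3.
E[Z] = (2/5)·(7) + (1/5)·(9/2) + (2/5)·(10/3) = 151/30.

151/30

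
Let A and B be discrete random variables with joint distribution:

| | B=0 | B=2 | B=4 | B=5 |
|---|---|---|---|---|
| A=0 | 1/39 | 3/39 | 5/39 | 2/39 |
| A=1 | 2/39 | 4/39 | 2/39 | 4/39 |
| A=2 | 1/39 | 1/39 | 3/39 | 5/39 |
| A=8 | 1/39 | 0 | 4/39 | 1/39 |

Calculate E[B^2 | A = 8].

89/6

P(A = 8) = 2/13.
Σ B^2·P over the event = 0·(1/39) + 16·(4/39) + 25·(1/39) = 89/39.
E[B^2 | A = 8] = (89/39) / (2/13) = 89/6.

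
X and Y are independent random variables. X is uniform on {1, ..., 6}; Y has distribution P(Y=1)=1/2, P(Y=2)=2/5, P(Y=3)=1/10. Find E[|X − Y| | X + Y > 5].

P(X + Y > 5) = 13/30.
Summing |X−Y|·P(x,y) over outcomes with X + Y > 5 gives 29/20.
E[|X − Y| | X + Y > 5] = (29/20) / (13/30) = 87/26.

87/26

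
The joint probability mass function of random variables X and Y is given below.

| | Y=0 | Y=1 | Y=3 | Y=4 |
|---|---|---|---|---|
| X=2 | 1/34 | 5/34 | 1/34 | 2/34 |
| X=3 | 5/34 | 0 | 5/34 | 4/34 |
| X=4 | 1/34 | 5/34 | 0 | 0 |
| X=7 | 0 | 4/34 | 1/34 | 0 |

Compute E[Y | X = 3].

P(X = 3) = 7/17.
Σ Y·P over the event = 0·(5/34) + 3·(5/34) + 4·(4/34) = 31/34.
E[Y | X = 3] = (31/34) / (7/17) = 31/14.

31/14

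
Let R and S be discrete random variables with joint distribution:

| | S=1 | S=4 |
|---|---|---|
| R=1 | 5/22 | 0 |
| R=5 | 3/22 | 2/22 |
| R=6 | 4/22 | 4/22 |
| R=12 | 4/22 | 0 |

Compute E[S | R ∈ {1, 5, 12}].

10/7

P(R ∈ {1, 5, 12}) = 7/11.
Summing S·P(R=x,S=y) over the conditioning event gives 10/11.
E[S | R ∈ {1, 5, 12}] = (10/11) / (7/11) = 10/7.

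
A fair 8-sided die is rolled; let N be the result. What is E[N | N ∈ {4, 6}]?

5

P(N ∈ {4, 6}) = 1/4.
Σ over the event: 4·1/8 + 6·1/8 = 5/4.
E[N | N ∈ {4, 6}] = (5/4) / (1/4) = 5.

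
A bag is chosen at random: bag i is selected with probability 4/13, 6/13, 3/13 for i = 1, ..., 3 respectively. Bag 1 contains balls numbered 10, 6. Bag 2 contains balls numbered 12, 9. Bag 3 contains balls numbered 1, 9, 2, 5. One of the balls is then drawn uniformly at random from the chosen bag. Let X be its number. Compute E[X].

E[X | bag 1] = (10+6)/2 = 8.
E[X | bag 2] = (12+9)/2 = 21/2.
E[X | bag 3] = (1+9+2+5)/4 = 17/4.
E[X] = (4/13)·(8) + (6/13)·(21/2) + (3/13)·(17/4) = 431/52.

431/52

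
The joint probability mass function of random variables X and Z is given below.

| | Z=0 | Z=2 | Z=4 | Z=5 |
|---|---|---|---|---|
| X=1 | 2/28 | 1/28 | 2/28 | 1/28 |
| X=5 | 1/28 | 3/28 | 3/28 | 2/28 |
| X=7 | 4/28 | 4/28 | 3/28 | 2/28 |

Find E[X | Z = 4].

P(Z = 4) = 2/7.
Σ X·P over the event = 1·(2/28) + 5·(3/28) + 7·(3/28) = 19/14.
E[X | Z = 4] = (19/14) / (2/7) = 19/4.

19/4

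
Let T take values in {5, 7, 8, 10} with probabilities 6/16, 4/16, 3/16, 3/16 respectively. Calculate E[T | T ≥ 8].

9

P(T ≥ 8) = 3/8.
Σ over the event: 8·3/16 + 10·3/16 = 27/8.
E[T | T ≥ 8] = (27/8) / (3/8) = 9.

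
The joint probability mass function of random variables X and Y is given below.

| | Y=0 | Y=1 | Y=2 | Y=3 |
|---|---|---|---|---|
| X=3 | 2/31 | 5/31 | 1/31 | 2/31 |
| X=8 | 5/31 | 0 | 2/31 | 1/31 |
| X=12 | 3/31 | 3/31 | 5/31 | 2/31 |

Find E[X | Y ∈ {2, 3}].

9

P(Y ∈ {2, 3}) = 13/31.
Σ X·P over the event = 3·(1/31) + 3·(2/31) + 8·(2/31) + 8·(1/31) + 12·(5/31) + 12·(2/31) = 117/31.
E[X | Y ∈ {2, 3}] = (117/31) / (13/31) = 9.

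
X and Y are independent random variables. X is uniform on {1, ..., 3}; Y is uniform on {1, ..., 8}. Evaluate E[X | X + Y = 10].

5/2

Outcomes with X + Y = 10: (2,8), (3,7), each with probability 1/24.
E[X | X + Y = 10] = (2 + 3) / 2 = 5/2.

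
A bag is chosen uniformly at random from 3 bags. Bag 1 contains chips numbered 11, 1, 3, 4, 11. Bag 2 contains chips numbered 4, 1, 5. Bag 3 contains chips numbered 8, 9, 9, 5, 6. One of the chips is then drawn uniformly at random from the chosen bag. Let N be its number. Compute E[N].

E[N | bag 1] = (11+1+3+4+11)/5 = 6.
E[N | bag 2] = (4+1+5)/3 = 10/3.
E[N | bag 3] = (8+9+9+5+6)/5 = 37/5.
By the law of total expectation,
E[N] = (1/3)·(6) + (1/3)·(10/3) + (1/3)·(37/5) = 251/45.

251/45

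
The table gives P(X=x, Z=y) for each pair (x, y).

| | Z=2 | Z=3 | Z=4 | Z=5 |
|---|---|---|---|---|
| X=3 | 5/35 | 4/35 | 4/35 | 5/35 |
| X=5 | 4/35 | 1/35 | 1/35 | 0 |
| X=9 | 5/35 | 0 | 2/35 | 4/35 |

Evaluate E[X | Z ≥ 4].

43/8

P(Z ≥ 4) = 16/35.
Σ X·P over the event = 3·(4/35) + 3·(5/35) + 5·(1/35) + 9·(2/35) + 9·(4/35) = 86/35.
E[X | Z ≥ 4] = (86/35) / (16/35) = 43/8.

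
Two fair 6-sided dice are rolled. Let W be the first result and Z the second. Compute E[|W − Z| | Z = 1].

5/2

Outcomes with Z = 1: (1,1), (2,1), (3,1), (4,1), (5,1), (6,1), each with probability 1/36.
E[|W − Z| | Z = 1] = (0 + 1 + 2 + 3 + 4 + 5) / 6 = 5/2.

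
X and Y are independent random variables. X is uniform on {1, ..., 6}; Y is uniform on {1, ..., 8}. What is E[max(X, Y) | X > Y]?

14/3

P(X > Y) = 5/16.
Summing max(X,Y)·P(x,y) over outcomes with X > Y gives 35/24.
E[max(X, Y) | X > Y] = (35/24) / (5/16) = 14/3.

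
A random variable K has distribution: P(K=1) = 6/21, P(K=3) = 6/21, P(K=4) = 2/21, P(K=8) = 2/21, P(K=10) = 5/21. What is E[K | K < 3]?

P(K < 3) = 2/7.
Σ over the event: 1·2/7 = 2/7.
E[K | K < 3] = (2/7) / (2/7) = 1.

1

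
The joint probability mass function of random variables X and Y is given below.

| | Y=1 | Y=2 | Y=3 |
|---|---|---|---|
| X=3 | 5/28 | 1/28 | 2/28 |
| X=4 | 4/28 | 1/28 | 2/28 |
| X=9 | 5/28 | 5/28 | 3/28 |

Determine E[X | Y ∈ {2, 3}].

93/14

P(Y ∈ {2, 3}) = 1/2.
Σ X·P over the event = 3·(1/28) + 3·(2/28) + 4·(1/28) + 4·(2/28) + 9·(5/28) + 9·(3/28) = 93/28.
E[X | Y ∈ {2, 3}] = (93/28) / (1/2) = 93/14.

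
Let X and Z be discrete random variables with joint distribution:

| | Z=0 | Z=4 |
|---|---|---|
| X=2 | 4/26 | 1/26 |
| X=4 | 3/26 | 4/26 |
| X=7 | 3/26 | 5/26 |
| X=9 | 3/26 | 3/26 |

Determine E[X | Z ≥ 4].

80/13

P(Z ≥ 4) = 1/2.
Σ X·P over the event = 2·(1/26) + 4·(4/26) + 7·(5/26) + 9·(3/26) = 40/13.
E[X | Z ≥ 4] = (40/13) / (1/2) = 80/13.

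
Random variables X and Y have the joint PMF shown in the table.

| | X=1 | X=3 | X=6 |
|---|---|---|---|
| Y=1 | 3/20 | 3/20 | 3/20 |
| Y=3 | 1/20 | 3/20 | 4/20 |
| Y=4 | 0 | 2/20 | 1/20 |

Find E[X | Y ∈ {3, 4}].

46/11

P(Y ∈ {3, 4}) = 11/20.
Summing X·P(X=x,Y=y) over the conditioning event gives 23/10.
E[X | Y ∈ {3, 4}] = (23/10) / (11/20) = 46/11.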